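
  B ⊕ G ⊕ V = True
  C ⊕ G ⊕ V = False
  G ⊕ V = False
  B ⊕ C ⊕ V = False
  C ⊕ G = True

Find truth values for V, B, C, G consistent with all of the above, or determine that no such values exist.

V=T; B=T; C=F; G=T

B ⊕ G ⊕ V = T ⊕ T ⊕ T = True ✓
C ⊕ G ⊕ V = F ⊕ T ⊕ T = False ✓
G ⊕ V = T ⊕ T = False ✓
B ⊕ C ⊕ V = T ⊕ F ⊕ T = False ✓
C ⊕ G = F ⊕ T = True ✓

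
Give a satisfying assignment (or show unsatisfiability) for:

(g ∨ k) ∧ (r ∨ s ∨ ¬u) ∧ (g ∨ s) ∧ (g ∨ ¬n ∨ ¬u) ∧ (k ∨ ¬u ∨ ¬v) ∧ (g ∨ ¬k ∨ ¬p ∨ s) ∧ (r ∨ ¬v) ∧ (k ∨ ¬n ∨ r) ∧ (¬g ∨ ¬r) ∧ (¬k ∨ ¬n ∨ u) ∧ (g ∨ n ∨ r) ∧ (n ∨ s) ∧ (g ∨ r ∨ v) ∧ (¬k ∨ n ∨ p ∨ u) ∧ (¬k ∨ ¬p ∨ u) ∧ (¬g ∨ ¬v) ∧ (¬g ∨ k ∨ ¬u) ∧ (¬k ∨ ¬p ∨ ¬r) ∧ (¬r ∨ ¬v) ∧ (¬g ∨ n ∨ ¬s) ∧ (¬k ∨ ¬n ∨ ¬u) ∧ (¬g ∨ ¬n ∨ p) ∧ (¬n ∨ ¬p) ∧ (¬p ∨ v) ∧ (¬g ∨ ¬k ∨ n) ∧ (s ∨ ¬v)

Set r = True.
  then (¬g ∨ ¬r) forces g = False.
  then (¬r ∨ ¬v) forces v = False.
  then (¬p ∨ v) forces p = False.
  then (g ∨ k) forces k = True.
  then (g ∨ s) forces s = True.
Try u = False:
  (¬k ∨ ¬n ∨ u) forces n = False.
  clause (¬k ∨ n ∨ p ∨ u) is falsified — backtrack.
So u = True.
  then (g ∨ ¬n ∨ ¬u) forces n = False.
All clauses satisfied.

r=T; p=F; k=T; s=T; u=T; n=F; v=F; g=F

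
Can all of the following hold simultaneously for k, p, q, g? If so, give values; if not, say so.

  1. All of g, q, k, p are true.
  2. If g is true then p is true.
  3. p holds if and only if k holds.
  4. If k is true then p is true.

k = True, p = True, q = True, g = True

  (1) {g, q, k, p}: all 4 true ✓
  (2) g=T ⇒ p: T ✓
  (3) p=T, k=T — same ✓
  (4) k=T ⇒ p: T ✓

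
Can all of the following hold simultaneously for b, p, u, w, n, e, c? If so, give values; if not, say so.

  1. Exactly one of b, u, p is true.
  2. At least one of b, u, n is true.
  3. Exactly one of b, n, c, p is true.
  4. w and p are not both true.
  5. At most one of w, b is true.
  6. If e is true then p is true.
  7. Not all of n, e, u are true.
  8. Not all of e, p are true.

b=F, p=F, u=T, w=T, n=F, e=F, c=T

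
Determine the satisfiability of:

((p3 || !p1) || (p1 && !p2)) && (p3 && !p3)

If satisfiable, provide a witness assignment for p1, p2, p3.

Case p3 = True: the conjunct !p3 is False.
Case p3 = False: the conjunct p3 is False.
Both cases fail — unsatisfiable.

Unsatisfiable — no assignment works.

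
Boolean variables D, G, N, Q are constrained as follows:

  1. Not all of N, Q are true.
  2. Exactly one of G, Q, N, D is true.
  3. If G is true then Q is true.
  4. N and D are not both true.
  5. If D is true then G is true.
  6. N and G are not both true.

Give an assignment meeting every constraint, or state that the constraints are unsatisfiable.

D=F, G=F, N=F, Q=T

  (1) {N, Q}: 1/2 true — not all ✓
  (2) {G, Q, N, D}: 1 true — exactly one ✓
  (3) G=F ⇒ Q: vacuous ✓
  (4) N=F, D=F — not both ✓
  (5) D=F ⇒ G: vacuous ✓
  (6) N=F, G=F — not both ✓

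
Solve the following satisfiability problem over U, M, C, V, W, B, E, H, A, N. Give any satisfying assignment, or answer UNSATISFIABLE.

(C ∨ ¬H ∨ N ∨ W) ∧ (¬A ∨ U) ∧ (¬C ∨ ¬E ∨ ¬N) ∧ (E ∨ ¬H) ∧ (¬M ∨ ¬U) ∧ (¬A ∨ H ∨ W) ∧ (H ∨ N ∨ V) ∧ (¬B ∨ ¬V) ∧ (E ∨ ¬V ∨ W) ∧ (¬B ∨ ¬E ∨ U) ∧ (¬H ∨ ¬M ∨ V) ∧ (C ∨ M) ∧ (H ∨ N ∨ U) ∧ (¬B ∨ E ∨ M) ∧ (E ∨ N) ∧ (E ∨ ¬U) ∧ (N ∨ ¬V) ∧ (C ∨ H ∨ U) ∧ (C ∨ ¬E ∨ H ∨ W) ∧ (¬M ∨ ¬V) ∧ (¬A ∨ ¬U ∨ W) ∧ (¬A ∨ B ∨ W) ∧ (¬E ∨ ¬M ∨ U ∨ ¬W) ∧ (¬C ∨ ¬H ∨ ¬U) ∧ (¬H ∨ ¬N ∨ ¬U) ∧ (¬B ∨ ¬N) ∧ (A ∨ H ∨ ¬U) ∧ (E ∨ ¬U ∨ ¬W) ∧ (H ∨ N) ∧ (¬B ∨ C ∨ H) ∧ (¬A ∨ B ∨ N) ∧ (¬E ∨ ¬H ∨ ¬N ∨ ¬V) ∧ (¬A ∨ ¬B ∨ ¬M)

U = False, M = False, C = True, V = False, W = True, B = False, E = False, H = False, A = False, N = True

Set U = False.
  then (¬A ∨ U) forces A = False.
Set M = False.
  then (C ∨ M) forces C = True.
Set V = False.
Set W = True.
Try B = True:
  (¬B ∨ ¬E ∨ U) forces E = False.
  clause (¬B ∨ E ∨ M) is falsified — backtrack.
So B = False.
Set E = False.
  then (E ∨ ¬H) forces H = False.
  then (H ∨ N ∨ V) forces N = True.
All clauses satisfied.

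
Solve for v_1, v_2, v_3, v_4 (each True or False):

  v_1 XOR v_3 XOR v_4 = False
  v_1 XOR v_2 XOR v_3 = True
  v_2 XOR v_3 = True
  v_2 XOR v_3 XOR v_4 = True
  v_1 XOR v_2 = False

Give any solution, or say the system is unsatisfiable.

Adding constraints 1, 4, 5 mod 2: every variable appears an even number of times on the left, so the left side is 0.
But the right sides sum to 1 (mod 2). 0 ≠ 1 — the system is inconsistent.

UNSATISFIABLE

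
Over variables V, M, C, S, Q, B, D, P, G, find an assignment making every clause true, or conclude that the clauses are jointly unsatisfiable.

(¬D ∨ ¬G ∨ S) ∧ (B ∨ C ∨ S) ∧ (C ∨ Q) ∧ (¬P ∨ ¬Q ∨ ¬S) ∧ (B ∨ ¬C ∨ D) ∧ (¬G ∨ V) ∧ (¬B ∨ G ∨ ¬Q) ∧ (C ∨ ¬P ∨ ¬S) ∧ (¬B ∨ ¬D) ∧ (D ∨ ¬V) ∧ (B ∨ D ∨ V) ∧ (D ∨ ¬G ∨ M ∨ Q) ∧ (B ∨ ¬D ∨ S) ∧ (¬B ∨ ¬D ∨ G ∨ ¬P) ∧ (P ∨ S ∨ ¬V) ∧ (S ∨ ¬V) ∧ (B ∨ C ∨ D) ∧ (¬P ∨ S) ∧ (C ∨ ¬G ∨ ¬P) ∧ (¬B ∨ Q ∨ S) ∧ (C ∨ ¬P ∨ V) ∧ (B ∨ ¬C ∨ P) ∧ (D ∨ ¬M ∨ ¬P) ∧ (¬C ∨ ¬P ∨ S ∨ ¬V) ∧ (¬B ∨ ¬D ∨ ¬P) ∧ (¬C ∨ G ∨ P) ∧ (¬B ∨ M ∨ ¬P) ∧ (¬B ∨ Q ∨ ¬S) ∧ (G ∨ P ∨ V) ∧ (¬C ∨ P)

V = True, M = True, C = False, S = True, Q = True, B = False, D = True, P = False, G = True

Set V = True.
  then (D ∨ ¬V) forces D = True.
  then (S ∨ ¬V) forces S = True.
  then (¬B ∨ ¬D) forces B = False.
Set M = True.
Set C = False.
  then (C ∨ Q) forces Q = True.
  then (¬P ∨ ¬Q ∨ ¬S) forces P = False.
Set G = True.
All clauses satisfied.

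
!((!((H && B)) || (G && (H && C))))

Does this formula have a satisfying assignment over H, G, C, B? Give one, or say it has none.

H: True, G: False, C: False, B: True

  !((!((H && B)) || (G && (H && C)))) = True
    !((H && B)) || (G && (H && C)) = False
      !((H && B)) = False
        H && B = True
      G && (H && C) = False
        H && C = False
The formula evaluates to True.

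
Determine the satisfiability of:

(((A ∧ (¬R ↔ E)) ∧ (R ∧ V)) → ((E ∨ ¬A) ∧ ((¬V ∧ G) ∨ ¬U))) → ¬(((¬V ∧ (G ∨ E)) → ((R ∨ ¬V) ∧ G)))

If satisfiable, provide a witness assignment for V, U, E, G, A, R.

V=F, U=F, E=T, G=F, A=F, R=T

  (((A ∧ (¬R ↔ E)) ∧ (R ∧ V)) → ((E ∨ ¬A) ∧ ((¬V ∧ G) ∨ ¬U))) → ¬(((¬V ∧ (G ∨ E)) → ((R ∨ ¬V) ∧ G))) = True
    ((A ∧ (¬R ↔ E)) ∧ (R ∧ V)) → ((E ∨ ¬A) ∧ ((¬V ∧ G) ∨ ¬U)) = True
      (A ∧ (¬R ↔ E)) ∧ (R ∧ V) = False
        A ∧ (¬R ↔ E) = False
          ¬R ↔ E = False
            ¬R = False
        R ∧ V = False
      (E ∨ ¬A) ∧ ((¬V ∧ G) ∨ ¬U) = True
        E ∨ ¬A = True
          ¬A = True
        (¬V ∧ G) ∨ ¬U = True
          ¬V ∧ G = False
            ¬V = True
          ¬U = True
    ¬(((¬V ∧ (G ∨ E)) → ((R ∨ ¬V) ∧ G))) = True
      (¬V ∧ (G ∨ E)) → ((R ∨ ¬V) ∧ G) = False
        ¬V ∧ (G ∨ E) = True
          ¬V = True
          G ∨ E = True
        (R ∨ ¬V) ∧ G = False
          R ∨ ¬V = True
            ¬V = True
The formula evaluates to True.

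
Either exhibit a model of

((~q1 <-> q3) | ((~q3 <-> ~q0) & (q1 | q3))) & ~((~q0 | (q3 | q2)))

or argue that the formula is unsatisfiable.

q0: True, q1: True, q2: False, q3: False

  (~q1 <-> q3) | ((~q3 <-> ~q0) & (q1 | q3)) = True
    ~q1 <-> q3 = True
      ~q1 = False
    (~q3 <-> ~q0) & (q1 | q3) = False
      ~q3 <-> ~q0 = False
        ~q3 = True
        ~q0 = False
      q1 | q3 = True
  ~((~q0 | (q3 | q2))) = True
    ~q0 | (q3 | q2) = False
      ~q0 = False
      q3 | q2 = False
Both conjuncts True, so the formula holds.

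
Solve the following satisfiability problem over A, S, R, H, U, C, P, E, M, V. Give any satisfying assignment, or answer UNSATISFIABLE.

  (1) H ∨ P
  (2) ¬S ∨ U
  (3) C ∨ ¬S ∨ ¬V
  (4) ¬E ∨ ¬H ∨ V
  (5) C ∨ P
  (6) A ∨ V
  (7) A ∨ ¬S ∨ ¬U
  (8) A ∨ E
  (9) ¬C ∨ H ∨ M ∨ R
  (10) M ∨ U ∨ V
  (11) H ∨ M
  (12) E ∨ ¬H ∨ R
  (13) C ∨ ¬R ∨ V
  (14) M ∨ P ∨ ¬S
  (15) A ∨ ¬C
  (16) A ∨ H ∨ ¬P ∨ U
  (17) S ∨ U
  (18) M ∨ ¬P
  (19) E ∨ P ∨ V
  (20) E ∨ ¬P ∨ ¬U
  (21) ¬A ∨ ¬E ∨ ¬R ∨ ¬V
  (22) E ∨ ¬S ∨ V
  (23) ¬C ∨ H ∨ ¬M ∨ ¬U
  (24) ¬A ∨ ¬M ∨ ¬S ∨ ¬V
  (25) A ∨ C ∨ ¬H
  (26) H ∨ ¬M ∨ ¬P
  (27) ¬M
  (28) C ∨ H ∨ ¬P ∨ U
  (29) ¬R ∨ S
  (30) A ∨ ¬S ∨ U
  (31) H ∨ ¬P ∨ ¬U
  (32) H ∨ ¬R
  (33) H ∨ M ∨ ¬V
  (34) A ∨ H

A=T; S=F; R=F; H=T; U=T; C=T; P=F; E=T; M=F; V=T

Unit clause (¬M) forces M = False.
In (H ∨ M) only H is left, so H = True.
In (M ∨ ¬P) only ¬P is left, so P = False.
In (C ∨ P) only C is left, so C = True.
In (M ∨ P ∨ ¬S) only ¬S is left, so S = False.
In (A ∨ ¬C) only A is left, so A = True.
In (S ∨ U) only U is left, so U = True.
In (¬R ∨ S) only ¬R is left, so R = False.
In (E ∨ ¬H ∨ R) only E is left, so E = True.
In (¬E ∨ ¬H ∨ V) only V is left, so V = True.
All clauses satisfied.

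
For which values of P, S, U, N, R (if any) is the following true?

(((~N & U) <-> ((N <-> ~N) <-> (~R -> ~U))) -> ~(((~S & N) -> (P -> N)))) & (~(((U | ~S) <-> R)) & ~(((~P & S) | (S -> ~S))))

P = True, S = True, U = True, N = True, R = False

  ((~N & U) <-> ((N <-> ~N) <-> (~R -> ~U))) -> ~(((~S & N) -> (P -> N))) = True
    (~N & U) <-> ((N <-> ~N) <-> (~R -> ~U)) = False
      ~N & U = False
        ~N = False
      (N <-> ~N) <-> (~R -> ~U) = True
        N <-> ~N = False
          ~N = False
        ~R -> ~U = False
          ~R = True
          ~U = False
    ~(((~S & N) -> (P -> N))) = False
      (~S & N) -> (P -> N) = True
        ~S & N = False
          ~S = False
        P -> N = True
  ~(((U | ~S) <-> R)) & ~(((~P & S) | (S -> ~S))) = True
    ~(((U | ~S) <-> R)) = True
      (U | ~S) <-> R = False
        U | ~S = True
          ~S = False
    ~(((~P & S) | (S -> ~S))) = True
      (~P & S) | (S -> ~S) = False
        ~P & S = False
          ~P = False
        S -> ~S = False
          ~S = False
Both conjuncts True, so the formula holds.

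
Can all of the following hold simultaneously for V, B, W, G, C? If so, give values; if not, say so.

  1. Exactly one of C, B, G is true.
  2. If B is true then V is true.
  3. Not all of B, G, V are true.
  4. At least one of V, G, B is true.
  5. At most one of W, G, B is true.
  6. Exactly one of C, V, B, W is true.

V = True; B = False; W = False; G = True; C = False

  (1) {C, B, G}: 1 true — exactly one ✓
  (2) B=F ⇒ V: vacuous ✓
  (3) {B, G, V}: 2/3 true — not all ✓
  (4) {V, G, B}: 2 true — at least one ✓
  (5) {W, G, B}: 1 true — at most one ✓
  (6) {C, V, B, W}: 1 true — exactly one ✓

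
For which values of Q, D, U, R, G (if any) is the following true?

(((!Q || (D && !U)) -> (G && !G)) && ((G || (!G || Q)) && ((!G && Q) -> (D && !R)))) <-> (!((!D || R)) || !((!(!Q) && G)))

Q = True, D = True, U = False, R = True, G = True

  (((!Q || (D && !U)) -> (G && !G)) && ((G || (!G || Q)) && ((!G && Q) -> (D && !R)))) <-> (!((!D || R)) || !((!(!Q) && G))) = True
    ((!Q || (D && !U)) -> (G && !G)) && ((G || (!G || Q)) && ((!G && Q) -> (D && !R))) = False
      (!Q || (D && !U)) -> (G && !G) = False
        !Q || (D && !U) = True
          !Q = False
          D && !U = True
            !U = True
        G && !G = False
          !G = False
      (G || (!G || Q)) && ((!G && Q) -> (D && !R)) = True
        G || (!G || Q) = True
          !G || Q = True
            !G = False
        (!G && Q) -> (D && !R) = True
          !G && Q = False
            !G = False
          D && !R = False
            !R = False
    !((!D || R)) || !((!(!Q) && G)) = False
      !((!D || R)) = False
        !D || R = True
          !D = False
      !((!(!Q) && G)) = False
        !(!Q) && G = True
          !(!Q) = True
            !Q = False
The formula evaluates to True.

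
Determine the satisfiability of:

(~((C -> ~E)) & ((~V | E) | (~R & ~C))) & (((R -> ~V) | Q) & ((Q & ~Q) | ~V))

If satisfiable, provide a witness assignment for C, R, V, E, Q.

C = True, R = True, V = False, E = True, Q = True

  ~((C -> ~E)) & ((~V | E) | (~R & ~C)) = True
    ~((C -> ~E)) = True
      C -> ~E = False
        ~E = False
    (~V | E) | (~R & ~C) = True
      ~V | E = True
        ~V = True
      ~R & ~C = False
        ~R = False
        ~C = False
  ((R -> ~V) | Q) & ((Q & ~Q) | ~V) = True
    (R -> ~V) | Q = True
      R -> ~V = True
        ~V = True
    (Q & ~Q) | ~V = True
      Q & ~Q = False
        ~Q = False
      ~V = True
Both conjuncts True, so the formula holds.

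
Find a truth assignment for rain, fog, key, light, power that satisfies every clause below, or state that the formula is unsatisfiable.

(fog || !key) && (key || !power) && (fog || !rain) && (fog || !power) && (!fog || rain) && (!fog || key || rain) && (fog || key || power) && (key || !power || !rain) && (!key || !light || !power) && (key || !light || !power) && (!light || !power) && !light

rain = True, fog = True, key = True, light = False, power = False

Unit clause (!light) forces light = False.
Try rain = False:
  (!fog || rain) forces fog = False.
  (fog || !key) forces key = False.
  (key || !power) forces power = False.
  clause (fog || key || power) is falsified — backtrack.
So rain = True.
  then (fog || !rain) forces fog = True.
Set key = True.
Set power = False.
All clauses satisfied.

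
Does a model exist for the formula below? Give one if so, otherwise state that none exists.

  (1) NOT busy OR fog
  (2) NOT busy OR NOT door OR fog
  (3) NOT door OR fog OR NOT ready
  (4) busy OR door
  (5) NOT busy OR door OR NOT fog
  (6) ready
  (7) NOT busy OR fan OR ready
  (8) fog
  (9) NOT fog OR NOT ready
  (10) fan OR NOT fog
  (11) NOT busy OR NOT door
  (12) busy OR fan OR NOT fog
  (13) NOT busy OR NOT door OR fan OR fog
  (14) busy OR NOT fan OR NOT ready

Case fog = True:
  (ready) forces ready = True.
  Clause (NOT fog OR NOT ready) is falsified — contradiction.
Case fog = False:
  Clause (fog) is falsified — contradiction.
Both cases fail, so the formula is unsatisfiable.

Unsatisfiable — no assignment works.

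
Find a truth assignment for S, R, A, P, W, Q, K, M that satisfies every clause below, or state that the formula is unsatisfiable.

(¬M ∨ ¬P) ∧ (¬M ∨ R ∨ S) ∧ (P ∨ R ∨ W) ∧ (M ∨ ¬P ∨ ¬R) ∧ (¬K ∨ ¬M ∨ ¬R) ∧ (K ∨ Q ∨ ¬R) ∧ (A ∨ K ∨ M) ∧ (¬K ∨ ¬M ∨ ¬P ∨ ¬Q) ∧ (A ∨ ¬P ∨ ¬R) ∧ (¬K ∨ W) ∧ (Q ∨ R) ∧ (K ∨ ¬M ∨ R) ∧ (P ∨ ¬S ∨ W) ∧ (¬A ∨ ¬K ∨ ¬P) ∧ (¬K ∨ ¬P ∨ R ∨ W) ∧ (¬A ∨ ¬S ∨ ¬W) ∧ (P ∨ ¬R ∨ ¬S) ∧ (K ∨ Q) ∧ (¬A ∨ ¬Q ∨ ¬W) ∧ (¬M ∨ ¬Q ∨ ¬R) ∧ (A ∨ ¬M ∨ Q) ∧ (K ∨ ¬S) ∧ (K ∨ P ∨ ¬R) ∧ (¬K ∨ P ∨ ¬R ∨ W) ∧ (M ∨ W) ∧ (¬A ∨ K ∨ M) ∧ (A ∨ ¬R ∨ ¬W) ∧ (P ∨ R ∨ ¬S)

S: False, R: False, A: False, P: False, W: True, Q: True, K: True, M: False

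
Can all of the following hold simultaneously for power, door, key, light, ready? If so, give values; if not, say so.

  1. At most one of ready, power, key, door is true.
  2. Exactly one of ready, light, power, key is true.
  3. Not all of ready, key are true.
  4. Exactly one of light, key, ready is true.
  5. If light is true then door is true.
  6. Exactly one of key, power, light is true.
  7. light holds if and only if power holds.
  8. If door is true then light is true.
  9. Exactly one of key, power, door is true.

power=F; door=F; key=T; light=F; ready=F

  (1) {ready, power, key, door}: 1 true — at most one ✓
  (2) {ready, light, power, key}: 1 true — exactly one ✓
  (3) {ready, key}: 1/2 true — not all ✓
  (4) {light, key, ready}: 1 true — exactly one ✓
  (5) light=F ⇒ door: vacuous ✓
  (6) {key, power, light}: 1 true — exactly one ✓
  (7) light=F, power=F — same ✓
  (8) door=F ⇒ light: vacuous ✓
  (9) {key, power, door}: 1 true — exactly one ✓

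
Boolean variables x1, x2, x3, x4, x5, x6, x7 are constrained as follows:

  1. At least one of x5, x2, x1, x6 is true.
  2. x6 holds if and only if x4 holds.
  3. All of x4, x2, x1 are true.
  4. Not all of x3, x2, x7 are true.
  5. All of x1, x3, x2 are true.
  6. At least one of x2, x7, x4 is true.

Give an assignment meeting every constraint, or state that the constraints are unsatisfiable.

x1=T, x2=T, x3=T, x4=T, x5=T, x6=T, x7=F

  (1) {x5, x2, x1, x6}: 4 true — at least one ✓
  (2) x6=T, x4=T — same ✓
  (3) {x4, x2, x1}: all 3 true ✓
  (4) {x3, x2, x7}: 2/3 true — not all ✓
  (5) {x1, x3, x2}: all 3 true ✓
  (6) {x2, x7, x4}: 2 true — at least one ✓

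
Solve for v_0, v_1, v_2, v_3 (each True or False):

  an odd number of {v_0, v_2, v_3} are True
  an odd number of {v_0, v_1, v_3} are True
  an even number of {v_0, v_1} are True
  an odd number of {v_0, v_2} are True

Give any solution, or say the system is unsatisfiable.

Adding constraints 1, 2, 3, 4 mod 2: every variable appears an even number of times on the left, so the left side is 0.
But the right sides sum to 1 (mod 2). 0 ≠ 1 — the system is inconsistent.

Unsatisfiable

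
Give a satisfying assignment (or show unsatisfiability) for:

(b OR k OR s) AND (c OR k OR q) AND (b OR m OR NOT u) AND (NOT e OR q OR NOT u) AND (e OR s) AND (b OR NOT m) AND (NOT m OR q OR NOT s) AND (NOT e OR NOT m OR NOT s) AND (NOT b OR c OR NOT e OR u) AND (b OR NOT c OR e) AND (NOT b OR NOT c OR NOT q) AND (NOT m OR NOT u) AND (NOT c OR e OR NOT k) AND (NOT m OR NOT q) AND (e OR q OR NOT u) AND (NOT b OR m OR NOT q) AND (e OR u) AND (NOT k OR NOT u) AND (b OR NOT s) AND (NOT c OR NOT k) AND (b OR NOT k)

Set m = False.
Try k = True:
  (NOT k OR NOT u) forces u = False.
  (e OR u) forces e = True.
  (NOT c OR NOT k) forces c = False.
  (NOT b OR c OR NOT e OR u) forces b = False.
  clause (b OR NOT k) is falsified — backtrack.
So k = False.
Set c = True.
Try q = True:
  (NOT b OR NOT c OR NOT q) forces b = False.
  (b OR k OR s) forces s = True.
  clause (b OR NOT s) is falsified — backtrack.
So q = False.
Try e = False:
  (e OR s) forces s = True.
  (b OR NOT c OR e) forces b = True.
  (e OR q OR NOT u) forces u = False.
  clause (e OR u) is falsified — backtrack.
So e = True.
  then (NOT e OR q OR NOT u) forces u = False.
Try b = False:
  (b OR k OR s) forces s = True.
  clause (b OR NOT s) is falsified — backtrack.
So b = True.
Set s = False.
All clauses satisfied.

m=F, k=F, c=T, q=F, e=T, b=T, u=F, s=F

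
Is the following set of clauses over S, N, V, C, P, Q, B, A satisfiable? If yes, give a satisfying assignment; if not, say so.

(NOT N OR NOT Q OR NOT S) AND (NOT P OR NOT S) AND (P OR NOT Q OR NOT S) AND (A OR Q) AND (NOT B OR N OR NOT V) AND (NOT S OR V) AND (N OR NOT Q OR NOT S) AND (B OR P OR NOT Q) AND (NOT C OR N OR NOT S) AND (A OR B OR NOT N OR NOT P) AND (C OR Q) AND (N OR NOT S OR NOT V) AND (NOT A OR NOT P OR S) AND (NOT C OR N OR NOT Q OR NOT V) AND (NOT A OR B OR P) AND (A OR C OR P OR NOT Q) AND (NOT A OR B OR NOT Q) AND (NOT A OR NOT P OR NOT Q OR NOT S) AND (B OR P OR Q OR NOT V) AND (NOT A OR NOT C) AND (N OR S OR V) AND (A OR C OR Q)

Set S = False.
Set N = True.
Set V = False.
Set C = True.
  then (NOT A OR NOT C) forces A = False.
  then (A OR Q) forces Q = True.
Set P = True.
  then (A OR B OR NOT N OR NOT P) forces B = True.
All clauses satisfied.

S = False, N = True, V = False, C = True, P = True, Q = True, B = True, A = False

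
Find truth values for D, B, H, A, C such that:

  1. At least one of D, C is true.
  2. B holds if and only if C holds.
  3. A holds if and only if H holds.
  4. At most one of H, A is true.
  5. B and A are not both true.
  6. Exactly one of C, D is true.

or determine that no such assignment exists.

D: True, B: False, H: False, A: False, C: False

  (1) {D, C}: 1 true — at least one ✓
  (2) B=F, C=F — same ✓
  (3) A=F, H=F — same ✓
  (4) {H, A}: 0 true — at most one ✓
  (5) B=F, A=F — not both ✓
  (6) {C, D}: 1 true — exactly one ✓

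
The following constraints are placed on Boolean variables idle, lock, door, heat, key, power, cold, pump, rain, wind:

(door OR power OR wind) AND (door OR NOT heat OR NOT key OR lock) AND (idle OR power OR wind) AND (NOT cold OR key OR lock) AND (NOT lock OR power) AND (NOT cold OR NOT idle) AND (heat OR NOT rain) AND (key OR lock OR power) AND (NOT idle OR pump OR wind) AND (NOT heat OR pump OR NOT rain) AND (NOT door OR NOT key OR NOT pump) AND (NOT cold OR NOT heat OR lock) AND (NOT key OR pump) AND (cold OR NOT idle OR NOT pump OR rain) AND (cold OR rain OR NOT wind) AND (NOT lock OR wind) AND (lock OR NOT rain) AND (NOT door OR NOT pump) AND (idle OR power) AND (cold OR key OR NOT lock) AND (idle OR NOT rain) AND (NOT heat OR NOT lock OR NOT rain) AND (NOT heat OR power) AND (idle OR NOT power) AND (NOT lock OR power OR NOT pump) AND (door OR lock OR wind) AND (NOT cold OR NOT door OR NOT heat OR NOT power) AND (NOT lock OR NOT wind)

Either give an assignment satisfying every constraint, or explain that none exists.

UNSATISFIABLE

Case idle = True:
  (NOT cold OR NOT idle) forces cold = False.
  If lock = True:
    (NOT lock OR power) forces power = True.
    (NOT lock OR wind) forces wind = True.
    clause (NOT lock OR NOT wind) is falsified.
  If lock = False:
    (lock OR NOT rain) forces rain = False.
    (cold OR NOT idle OR NOT pump OR rain) forces pump = False.
    (NOT idle OR pump OR wind) forces wind = True.
    clause (cold OR rain OR NOT wind) is falsified.
  Every sub-case reaches a contradiction.
Case idle = False:
  (idle OR power) forces power = True.
  Clause (idle OR NOT power) is falsified — contradiction.
Both cases fail, so the formula is unsatisfiable.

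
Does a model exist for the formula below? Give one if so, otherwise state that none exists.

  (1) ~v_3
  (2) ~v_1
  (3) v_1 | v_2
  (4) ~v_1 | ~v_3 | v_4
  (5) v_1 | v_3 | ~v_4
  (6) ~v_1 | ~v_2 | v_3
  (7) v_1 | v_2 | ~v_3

Unit clause (~v_3) forces v_3 = False.
Unit clause (~v_1) forces v_1 = False.
In (v_1 | v_2) only v_2 is left, so v_2 = True.
In (v_1 | v_3 | ~v_4) only ~v_4 is left, so v_4 = False.
All clauses satisfied.

v_1 = False; v_2 = True; v_3 = False; v_4 = False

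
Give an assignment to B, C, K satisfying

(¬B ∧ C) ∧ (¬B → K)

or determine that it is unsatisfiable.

B: False, C: True, K: True

  ¬B ∧ C = True
    ¬B = True
  ¬B → K = True
    ¬B = True
Both conjuncts True, so the formula holds.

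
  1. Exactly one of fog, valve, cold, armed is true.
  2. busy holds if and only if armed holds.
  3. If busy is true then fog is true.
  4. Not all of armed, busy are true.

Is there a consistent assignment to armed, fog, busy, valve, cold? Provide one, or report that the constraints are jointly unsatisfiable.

armed=F, fog=F, busy=F, valve=F, cold=T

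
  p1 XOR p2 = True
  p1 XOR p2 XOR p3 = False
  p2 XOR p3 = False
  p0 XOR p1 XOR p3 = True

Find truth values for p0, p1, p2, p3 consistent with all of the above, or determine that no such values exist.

p0 = False, p1 = False, p2 = True, p3 = True

p1 XOR p2 = F XOR T = True ✓
p1 XOR p2 XOR p3 = F XOR T XOR T = False ✓
p2 XOR p3 = T XOR T = False ✓
p0 XOR p1 XOR p3 = F XOR F XOR T = True ✓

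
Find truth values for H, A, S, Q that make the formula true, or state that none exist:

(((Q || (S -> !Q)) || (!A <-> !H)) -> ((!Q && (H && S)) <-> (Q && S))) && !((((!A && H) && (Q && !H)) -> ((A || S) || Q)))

The conjunct !((((!A && H) && (Q && !H)) -> ((A || S) || Q))) is unsatisfiable on its own:
  H = True: this becomes !((False -> ((A || S) || Q))) = False.
  H = False: this becomes !((False -> ((A || S) || Q))) = False.
So the whole conjunction is unsatisfiable.

The formula is unsatisfiable.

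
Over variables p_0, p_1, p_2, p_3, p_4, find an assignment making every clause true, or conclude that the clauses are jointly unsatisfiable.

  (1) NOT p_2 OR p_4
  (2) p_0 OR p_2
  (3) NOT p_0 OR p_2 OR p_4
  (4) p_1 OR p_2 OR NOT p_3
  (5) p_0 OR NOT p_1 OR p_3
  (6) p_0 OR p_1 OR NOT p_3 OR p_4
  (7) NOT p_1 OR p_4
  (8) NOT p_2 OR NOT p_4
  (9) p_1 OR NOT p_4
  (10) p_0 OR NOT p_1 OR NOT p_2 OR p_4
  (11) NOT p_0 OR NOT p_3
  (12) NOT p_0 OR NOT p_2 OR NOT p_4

Try p_0 = False:
  (p_0 OR p_2) forces p_2 = True.
  (NOT p_2 OR p_4) forces p_4 = True.
  clause (NOT p_2 OR NOT p_4) is falsified — backtrack.
So p_0 = True.
  then (NOT p_0 OR NOT p_3) forces p_3 = False.
Set p_1 = True.
  then (NOT p_1 OR p_4) forces p_4 = True.
  then (NOT p_2 OR NOT p_4) forces p_2 = False.
All clauses satisfied.

p_0: True, p_1: True, p_2: False, p_3: False, p_4: True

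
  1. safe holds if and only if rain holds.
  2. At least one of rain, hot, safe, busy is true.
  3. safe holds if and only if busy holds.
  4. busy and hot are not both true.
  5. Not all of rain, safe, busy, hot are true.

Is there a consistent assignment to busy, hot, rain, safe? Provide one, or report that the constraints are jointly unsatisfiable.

busy: False, hot: True, rain: False, safe: False

  (1) safe=F, rain=F — same ✓
  (2) {rain, hot, safe, busy}: 1 true — at least one ✓
  (3) safe=F, busy=F — same ✓
  (4) busy=F, hot=T — not both ✓
  (5) {rain, safe, busy, hot}: 1/4 true — not all ✓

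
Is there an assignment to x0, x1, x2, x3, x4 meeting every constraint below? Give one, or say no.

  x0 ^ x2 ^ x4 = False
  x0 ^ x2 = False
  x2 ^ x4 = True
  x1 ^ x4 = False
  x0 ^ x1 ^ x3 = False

x0=T, x1=F, x2=T, x3=T, x4=F

x0 ^ x2 ^ x4 = T ^ T ^ F = False ✓
x0 ^ x2 = T ^ T = False ✓
x2 ^ x4 = T ^ F = True ✓
x1 ^ x4 = F ^ F = False ✓
x0 ^ x1 ^ x3 = T ^ F ^ T = False ✓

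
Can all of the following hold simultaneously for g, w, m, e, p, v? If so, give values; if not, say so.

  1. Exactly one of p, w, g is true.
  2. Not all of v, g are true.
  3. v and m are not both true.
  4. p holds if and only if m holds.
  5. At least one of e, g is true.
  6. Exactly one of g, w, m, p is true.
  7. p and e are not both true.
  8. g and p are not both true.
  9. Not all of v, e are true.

g = True, w = False, m = False, e = False, p = False, v = False

  (1) {p, w, g}: 1 true — exactly one ✓
  (2) {v, g}: 1/2 true — not all ✓
  (3) v=F, m=F — not both ✓
  (4) p=F, m=F — same ✓
  (5) {e, g}: 1 true — at least one ✓
  (6) {g, w, m, p}: 1 true — exactly one ✓
  (7) p=F, e=F — not both ✓
  (8) g=T, p=F — not both ✓
  (9) {v, e}: 0/2 true — not all ✓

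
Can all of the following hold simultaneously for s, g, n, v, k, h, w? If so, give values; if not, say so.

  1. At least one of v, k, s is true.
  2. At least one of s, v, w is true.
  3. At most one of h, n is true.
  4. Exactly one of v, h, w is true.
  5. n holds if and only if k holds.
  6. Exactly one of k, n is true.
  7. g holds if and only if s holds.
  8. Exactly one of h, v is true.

Case k = True:
  (5) with k=T forces n = True.
  Constraint (6) is violated (k=T, n=T) — contradiction.
Case k = False:
  (5) with k=F forces n = False.
  Constraint (6) is violated (k=F, n=F) — contradiction.
Both cases fail — unsatisfiable.

Unsatisfiable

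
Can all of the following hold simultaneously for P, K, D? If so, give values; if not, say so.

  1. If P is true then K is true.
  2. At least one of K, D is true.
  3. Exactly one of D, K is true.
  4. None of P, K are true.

P = False, K = False, D = True

  (1) P=F ⇒ K: vacuous ✓
  (2) {K, D}: 1 true — at least one ✓
  (3) {D, K}: 1 true — exactly one ✓
  (4) {P, K}: 0 true — none ✓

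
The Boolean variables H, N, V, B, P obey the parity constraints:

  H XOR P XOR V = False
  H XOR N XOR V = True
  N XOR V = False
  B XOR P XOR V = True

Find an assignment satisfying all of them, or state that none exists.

H=T, N=F, V=F, B=F, P=T

H XOR P XOR V = T XOR T XOR F = False ✓
H XOR N XOR V = T XOR F XOR F = True ✓
N XOR V = F XOR F = False ✓
B XOR P XOR V = F XOR T XOR F = True ✓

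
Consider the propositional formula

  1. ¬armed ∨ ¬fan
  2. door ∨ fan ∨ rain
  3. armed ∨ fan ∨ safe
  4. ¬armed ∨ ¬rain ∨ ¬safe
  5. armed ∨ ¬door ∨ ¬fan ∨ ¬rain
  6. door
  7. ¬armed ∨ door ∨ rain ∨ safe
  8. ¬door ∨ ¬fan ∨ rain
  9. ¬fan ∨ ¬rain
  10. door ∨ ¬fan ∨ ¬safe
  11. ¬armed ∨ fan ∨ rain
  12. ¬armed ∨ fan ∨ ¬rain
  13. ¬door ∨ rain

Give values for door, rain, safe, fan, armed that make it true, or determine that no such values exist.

Unit clause (door) forces door = True.
In (¬door ∨ rain) only rain is left, so rain = True.
In (¬fan ∨ ¬rain) only ¬fan is left, so fan = False.
In (¬armed ∨ fan ∨ ¬rain) only ¬armed is left, so armed = False.
In (armed ∨ fan ∨ safe) only safe is left, so safe = True.
All clauses satisfied.

door = True, rain = True, safe = True, fan = False, armed = False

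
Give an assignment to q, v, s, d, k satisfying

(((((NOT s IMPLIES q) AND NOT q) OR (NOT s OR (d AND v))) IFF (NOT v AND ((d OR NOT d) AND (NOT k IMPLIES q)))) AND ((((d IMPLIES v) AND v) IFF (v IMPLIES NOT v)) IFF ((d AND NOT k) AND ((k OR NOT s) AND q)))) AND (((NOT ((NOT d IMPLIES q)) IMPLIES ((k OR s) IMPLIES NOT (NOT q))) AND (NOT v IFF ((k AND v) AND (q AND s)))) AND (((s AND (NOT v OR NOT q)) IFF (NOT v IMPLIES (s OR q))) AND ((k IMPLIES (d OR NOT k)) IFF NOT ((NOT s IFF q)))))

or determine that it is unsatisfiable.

Unsatisfiable — no assignment works.

Case v = True: the formula simplifies to (NOT ((((NOT s IMPLIES q) AND NOT q) OR (NOT s OR d))) AND NOT (((d AND NOT k) AND ((k OR NOT s) AND q)))) AND (((NOT ((NOT d IMPLIES q)) IMPLIES ((k OR s) IMPLIES NOT (NOT q))) AND NOT ((k AND (q AND s)))) AND ((s AND NOT q) AND ((k IMPLIES (d OR NOT k)) IFF NOT ((NOT s IFF q))))).
  q = True: the conjunct NOT q is False.
  q = False: simplifies to NOT ((s OR (NOT s OR d))) AND ((NOT d IMPLIES NOT ((k OR s))) AND (s AND ((k IMPLIES (d OR NOT k)) IFF NOT s))).
    s = True: the conjunct NOT ((s OR (NOT s OR d))) becomes NOT ((True OR d)) = False.
    s = False: the conjunct NOT ((s OR (NOT s OR d))) becomes NOT ((False OR True)) = False.
Case v = False: the conjunct NOT v IFF ((k AND v) AND (q AND s)) becomes NOT False IFF (False AND (q AND s)) = False.
Both cases fail — unsatisfiable.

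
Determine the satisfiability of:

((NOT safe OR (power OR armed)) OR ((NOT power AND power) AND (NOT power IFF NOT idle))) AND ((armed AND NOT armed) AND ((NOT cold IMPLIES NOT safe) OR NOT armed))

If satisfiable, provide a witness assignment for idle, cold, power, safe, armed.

The formula is unsatisfiable.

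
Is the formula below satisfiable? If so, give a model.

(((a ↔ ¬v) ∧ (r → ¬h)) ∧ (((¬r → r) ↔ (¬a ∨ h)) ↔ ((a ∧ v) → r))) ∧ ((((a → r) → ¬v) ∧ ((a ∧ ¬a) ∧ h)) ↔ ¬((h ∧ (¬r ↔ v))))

Unsatisfiable

Case h = True: the formula simplifies to (((a ↔ ¬v) ∧ ¬r) ∧ ((¬r → r) ↔ ((a ∧ v) → r))) ∧ ((((a → r) → ¬v) ∧ (a ∧ ¬a)) ↔ ¬((¬r ↔ v))).
  r = True: the conjunct ¬r is False.
  r = False: simplifies to ((a ↔ ¬v) ∧ (a ∧ v)) ∧ (((¬a → ¬v) ∧ (a ∧ ¬a)) ↔ ¬v).
    a = True: simplifies to (¬v ∧ v) ∧ v.
      v = True: the conjunct ¬v is False.
      v = False: the conjunct v is False.
    a = False: the conjunct a is False.
Case h = False: the conjunct (((a → r) → ¬v) ∧ ((a ∧ ¬a) ∧ h)) ↔ ¬((h ∧ (¬r ↔ v))) becomes (((a → r) → ¬v) ∧ False) ↔ ¬False = False.
Both cases fail — unsatisfiable.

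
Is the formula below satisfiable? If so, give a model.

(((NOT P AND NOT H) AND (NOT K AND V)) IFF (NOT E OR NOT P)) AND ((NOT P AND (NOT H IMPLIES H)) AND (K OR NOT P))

Unsatisfiable — no assignment works.

Case P = True: the conjunct NOT P is False.
Case P = False: the formula simplifies to (NOT H AND (NOT K AND V)) AND (NOT H IMPLIES H).
  H = True: the conjunct NOT H is False.
  H = False: the conjunct NOT H IMPLIES H becomes NOT False IMPLIES False = False.
Both cases fail — unsatisfiable.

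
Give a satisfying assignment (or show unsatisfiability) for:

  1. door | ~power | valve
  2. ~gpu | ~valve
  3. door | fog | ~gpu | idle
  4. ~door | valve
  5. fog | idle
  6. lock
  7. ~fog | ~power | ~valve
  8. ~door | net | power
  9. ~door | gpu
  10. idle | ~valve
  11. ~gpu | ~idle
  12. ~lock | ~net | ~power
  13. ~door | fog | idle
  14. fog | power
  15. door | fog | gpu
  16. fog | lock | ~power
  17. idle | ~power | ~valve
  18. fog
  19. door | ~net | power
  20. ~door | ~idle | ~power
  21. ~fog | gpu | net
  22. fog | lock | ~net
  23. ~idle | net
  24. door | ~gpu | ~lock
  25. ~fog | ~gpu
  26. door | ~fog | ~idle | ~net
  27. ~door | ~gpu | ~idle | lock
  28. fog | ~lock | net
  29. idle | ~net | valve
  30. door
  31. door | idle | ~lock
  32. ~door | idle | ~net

Unsatisfiable

Case door = True:
  (~door | valve) forces valve = True.
  (~gpu | ~valve) forces gpu = False.
  Clause (~door | gpu) is falsified — contradiction.
Case door = False:
  Clause (door) is falsified — contradiction.
Both cases fail, so the formula is unsatisfiable.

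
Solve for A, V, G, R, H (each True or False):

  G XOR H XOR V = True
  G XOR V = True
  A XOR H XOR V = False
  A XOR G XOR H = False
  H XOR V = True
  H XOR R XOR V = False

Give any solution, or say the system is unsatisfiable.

Adding constraints 2, 3, 4 mod 2: every variable appears an even number of times on the left, so the left side is 0.
But the right sides sum to 1 (mod 2). 0 ≠ 1 — the system is inconsistent.

UNSATISFIABLE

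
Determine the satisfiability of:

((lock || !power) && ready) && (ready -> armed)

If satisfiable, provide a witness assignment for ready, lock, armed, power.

ready: True, lock: True, armed: True, power: True

  (lock || !power) && ready = True
    lock || !power = True
      !power = False
  ready -> armed = True
Both conjuncts True, so the formula holds.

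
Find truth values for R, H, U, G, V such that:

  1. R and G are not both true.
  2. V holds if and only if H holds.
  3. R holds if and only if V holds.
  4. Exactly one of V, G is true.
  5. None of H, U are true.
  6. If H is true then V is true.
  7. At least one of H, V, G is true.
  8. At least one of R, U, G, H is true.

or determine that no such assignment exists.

R = False, H = False, U = False, G = True, V = False

  (1) R=F, G=T — not both ✓
  (2) V=F, H=F — same ✓
  (3) R=F, V=F — same ✓
  (4) {V, G}: 1 true — exactly one ✓
  (5) {H, U}: 0 true — none ✓
  (6) H=F ⇒ V: vacuous ✓
  (7) {H, V, G}: 1 true — at least one ✓
  (8) {R, U, G, H}: 1 true — at least one ✓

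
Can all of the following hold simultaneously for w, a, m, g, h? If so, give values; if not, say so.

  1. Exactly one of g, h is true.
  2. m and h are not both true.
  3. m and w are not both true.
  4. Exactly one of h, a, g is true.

w: False, a: False, m: False, g: True, h: False

  (1) {g, h}: 1 true — exactly one ✓
  (2) m=F, h=F — not both ✓
  (3) m=F, w=F — not both ✓
  (4) {h, a, g}: 1 true — exactly one ✓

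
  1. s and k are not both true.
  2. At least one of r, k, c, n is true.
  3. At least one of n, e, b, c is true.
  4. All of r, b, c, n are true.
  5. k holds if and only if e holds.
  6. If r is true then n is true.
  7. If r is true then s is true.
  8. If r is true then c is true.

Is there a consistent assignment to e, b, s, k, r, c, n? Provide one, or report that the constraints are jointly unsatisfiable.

e = False, b = True, s = True, k = False, r = True, c = True, n = True

  (1) s=T, k=F — not both ✓
  (2) {r, k, c, n}: 3 true — at least one ✓
  (3) {n, e, b, c}: 3 true — at least one ✓
  (4) {r, b, c, n}: all 4 true ✓
  (5) k=F, e=F — same ✓
  (6) r=T ⇒ n: T ✓
  (7) r=T ⇒ s: T ✓
  (8) r=T ⇒ c: T ✓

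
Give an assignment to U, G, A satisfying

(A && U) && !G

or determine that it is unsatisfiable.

U = True, G = False, A = True

  A && U = True
  !G = True
Both conjuncts True, so the formula holds.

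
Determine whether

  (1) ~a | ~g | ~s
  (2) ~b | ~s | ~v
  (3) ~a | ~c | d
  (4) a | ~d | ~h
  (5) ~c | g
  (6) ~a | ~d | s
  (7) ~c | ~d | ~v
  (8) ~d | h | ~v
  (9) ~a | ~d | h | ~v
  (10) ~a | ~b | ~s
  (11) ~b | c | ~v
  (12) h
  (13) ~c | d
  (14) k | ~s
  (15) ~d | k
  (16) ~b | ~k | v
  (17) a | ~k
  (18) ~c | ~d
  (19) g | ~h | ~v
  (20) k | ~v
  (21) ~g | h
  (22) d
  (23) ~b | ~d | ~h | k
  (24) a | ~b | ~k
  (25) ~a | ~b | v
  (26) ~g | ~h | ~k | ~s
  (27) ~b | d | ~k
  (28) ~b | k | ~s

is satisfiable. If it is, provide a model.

Unit clause (h) forces h = True.
Unit clause (d) forces d = True.
In (a | ~d | ~h) only a is left, so a = True.
In (~a | ~d | s) only s is left, so s = True.
In (~a | ~b | ~s) only ~b is left, so b = False.
In (k | ~s) only k is left, so k = True.
In (~c | ~d) only ~c is left, so c = False.
In (~g | ~h | ~k | ~s) only ~g is left, so g = False.
In (g | ~h | ~v) only ~v is left, so v = False.
All clauses satisfied.

g = False, v = False, d = True, a = True, c = False, b = False, h = True, k = True, s = True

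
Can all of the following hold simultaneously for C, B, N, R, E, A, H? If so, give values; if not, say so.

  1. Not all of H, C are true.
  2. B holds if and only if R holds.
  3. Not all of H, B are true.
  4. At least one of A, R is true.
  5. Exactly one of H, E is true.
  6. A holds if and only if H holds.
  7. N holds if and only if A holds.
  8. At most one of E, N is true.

C=T; B=T; N=F; R=T; E=T; A=F; H=F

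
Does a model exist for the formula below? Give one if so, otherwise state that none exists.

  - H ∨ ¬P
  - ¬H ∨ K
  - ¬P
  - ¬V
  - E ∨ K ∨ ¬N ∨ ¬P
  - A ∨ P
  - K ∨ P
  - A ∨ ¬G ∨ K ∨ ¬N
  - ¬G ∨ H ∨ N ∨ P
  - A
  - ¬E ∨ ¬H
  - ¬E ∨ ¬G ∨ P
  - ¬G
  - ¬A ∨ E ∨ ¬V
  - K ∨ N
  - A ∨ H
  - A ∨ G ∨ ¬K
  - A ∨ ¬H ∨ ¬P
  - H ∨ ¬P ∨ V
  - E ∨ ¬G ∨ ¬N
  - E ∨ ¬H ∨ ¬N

Unit clause (¬P) forces P = False.
Unit clause (¬V) forces V = False.
In (A ∨ P) only A is left, so A = True.
In (K ∨ P) only K is left, so K = True.
Unit clause (¬G) forces G = False.
Set N = True.
Try H = True:
  (¬E ∨ ¬H) forces E = False.
  clause (E ∨ ¬H ∨ ¬N) is falsified — backtrack.
So H = False.
Set E = True.
All clauses satisfied.

K = True; N = True; P = False; G = False; A = True; H = False; E = True; V = False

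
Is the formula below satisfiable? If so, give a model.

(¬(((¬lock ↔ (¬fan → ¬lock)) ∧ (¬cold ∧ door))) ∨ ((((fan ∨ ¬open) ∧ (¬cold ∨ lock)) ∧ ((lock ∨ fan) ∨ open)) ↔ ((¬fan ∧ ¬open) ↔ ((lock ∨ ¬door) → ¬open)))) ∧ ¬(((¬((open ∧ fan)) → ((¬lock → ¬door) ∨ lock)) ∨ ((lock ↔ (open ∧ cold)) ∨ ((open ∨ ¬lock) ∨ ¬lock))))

The conjunct ¬(((¬((open ∧ fan)) → ((¬lock → ¬door) ∨ lock)) ∨ ((lock ↔ (open ∧ cold)) ∨ ((open ∨ ¬lock) ∨ ¬lock)))) is unsatisfiable on its own:
  lock = True: this becomes ¬((True ∨ ((open ∧ cold) ∨ open))) = False.
  lock = False: this becomes ¬(((¬((open ∧ fan)) → ¬door) ∨ True)) = False.
So the whole conjunction is unsatisfiable.

Unsatisfiable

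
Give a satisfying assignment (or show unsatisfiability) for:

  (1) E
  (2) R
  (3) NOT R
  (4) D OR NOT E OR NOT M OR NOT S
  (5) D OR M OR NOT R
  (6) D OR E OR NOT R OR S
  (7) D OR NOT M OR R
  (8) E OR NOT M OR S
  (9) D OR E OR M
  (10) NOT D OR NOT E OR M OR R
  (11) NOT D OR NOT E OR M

UNSATISFIABLE

Case R = True:
  Clause (NOT R) is falsified — contradiction.
Case R = False:
  Clause (R) is falsified — contradiction.
Both cases fail, so the formula is unsatisfiable.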